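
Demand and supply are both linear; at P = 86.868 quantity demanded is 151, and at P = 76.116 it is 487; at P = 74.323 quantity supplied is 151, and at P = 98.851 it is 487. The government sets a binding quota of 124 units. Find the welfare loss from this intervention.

1126.40

Demand slope = (76.116 − 86.868)/(487 − 151) = −0.032, so P = 91.7 − 0.032Q.
Supply slope = (98.851 − 74.323)/(487 − 151) = 0.073, so P = 63.3 + 0.073Q.
Competitive equilibrium: 91.7 − 0.032Q = 63.3 + 0.073Q → Q* = 270.4762, P* = 83.0448.
At Q = 124: demand price = 91.7 − 0.032·124 = 87.732; supply price = 63.3 + 0.073·124 = 72.352.
ΔQ = 270.4762 − 124 = 146.4762; wedge = 87.732 − 72.352 = 15.38.
Welfare loss = ½ × 146.4762 × 15.38 = 1126.40.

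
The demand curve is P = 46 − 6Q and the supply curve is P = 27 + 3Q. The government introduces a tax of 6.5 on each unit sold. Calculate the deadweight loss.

Competitive equilibrium: 46 − 6Q = 27 + 3Q → Q* = 2.1111, P* = 33.3333.
With the tax, the buyer price exceeds the seller price by 6.5: (46 − 6Q) − (27 + 3Q) = 6.5 → Q' = 1.3889.
ΔQ = 2.1111 − 1.3889 = 0.7222; the wedge equals the tax, 6.5.
DWL = ½ × 0.7222 × 6.5 = 2.35.

2.35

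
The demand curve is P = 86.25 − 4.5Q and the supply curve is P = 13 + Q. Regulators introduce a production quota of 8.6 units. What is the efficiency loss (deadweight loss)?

Competitive equilibrium: 86.25 − 4.5Q = 13 + Q → Q* = 13.3182, P* = 26.3182.
At Q = 8.6: demand price = 86.25 − 4.5·8.6 = 47.55; supply price = 13 + 1·8.6 = 21.6.
ΔQ = 13.3182 − 8.6 = 4.7182; wedge = 47.55 − 21.6 = 25.95.
Deadweight loss = ½ × 4.7182 × 25.95 = 61.22.

61.22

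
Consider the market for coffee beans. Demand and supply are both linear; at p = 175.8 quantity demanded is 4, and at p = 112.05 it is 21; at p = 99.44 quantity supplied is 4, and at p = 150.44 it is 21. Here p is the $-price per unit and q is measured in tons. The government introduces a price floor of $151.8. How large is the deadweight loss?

$81.45

Demand slope = (112.05 − 175.8)/(21 − 4) = −3.75, so p = 190.8 − 3.75q.
Supply slope = (150.44 − 99.44)/(21 − 4) = 3, so p = 87.44 + 3q.
Competitive equilibrium: 190.8 − 3.75q = 87.44 + 3q → q* = 15.3126, p* = 133.3778.
At the floor p = 151.8, quantity demanded = (190.8 − 151.8)/3.75 = 10.4.
Sellers' marginal cost at q' = 10.4: 87.44 + 3·10.4 = 118.64.
Δq = 15.3126 − 10.4 = 4.9126; wedge = 151.8 − 118.64 = 33.16.
The triangle = ½ × 4.9126 × 33.16 = $81.45.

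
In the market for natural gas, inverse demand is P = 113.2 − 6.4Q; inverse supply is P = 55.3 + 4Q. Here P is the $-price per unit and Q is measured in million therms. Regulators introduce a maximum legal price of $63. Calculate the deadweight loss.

Competitive equilibrium: 113.2 − 6.4Q = 55.3 + 4Q → Q* = 5.5673, P* = 77.5692.
At the ceiling P = 63, quantity supplied = (63 − 55.3)/4 = 1.925.
Willingness to pay at Q' = 1.925: 113.2 − 6.4·1.925 = 100.88.
ΔQ = 5.5673 − 1.925 = 3.6423; wedge = 100.88 − 63 = 37.88.
Welfare loss = ½ × 3.6423 × 37.88 = $68.99 million.

$68.99 million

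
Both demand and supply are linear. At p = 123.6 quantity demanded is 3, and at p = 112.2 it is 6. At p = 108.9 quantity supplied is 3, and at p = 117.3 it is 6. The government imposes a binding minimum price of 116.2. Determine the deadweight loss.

Demand slope = (112.2 − 123.6)/(6 − 3) = −3.8, so p = 135 − 3.8q.
Supply slope = (117.3 − 108.9)/(6 − 3) = 2.8, so p = 100.5 + 2.8q.
Competitive equilibrium: 135 − 3.8q = 100.5 + 2.8q → q* = 5.2273, p* = 115.1364.
At the floor p = 116.2, quantity demanded = (135 − 116.2)/3.8 = 4.9474.
Sellers' marginal cost at q' = 4.9474: 100.5 + 2.8·4.9474 = 114.3527.
Δq = 5.2273 − 4.9474 = 0.2799; wedge = 116.2 − 114.3527 = 1.8473.
Deadweight loss = ½ × 0.2799 × 1.8473 = 0.26.

0.26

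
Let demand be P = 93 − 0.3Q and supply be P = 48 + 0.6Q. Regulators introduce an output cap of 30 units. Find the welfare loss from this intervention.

Competitive equilibrium: 93 − 0.3Q = 48 + 0.6Q → Q* = 50, P* = 78.
At Q = 30: demand price = 93 − 0.3·30 = 84; supply price = 48 + 0.6·30 = 66.
ΔQ = 50 − 30 = 20; wedge = 84 − 66 = 18.
Welfare loss = ½ × 20 × 18 = 180.

180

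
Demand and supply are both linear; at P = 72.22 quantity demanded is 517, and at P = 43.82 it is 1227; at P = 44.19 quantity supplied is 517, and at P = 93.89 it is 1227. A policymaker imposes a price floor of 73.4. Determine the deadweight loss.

4446.03

Demand slope = (43.82 − 72.22)/(1227 − 517) = −0.04, so P = 92.9 − 0.04Q.
Supply slope = (93.89 − 44.19)/(1227 − 517) = 0.07, so P = 8 + 0.07Q.
Competitive equilibrium: 92.9 − 0.04Q = 8 + 0.07Q → Q* = 771.8182, P* = 62.0273.
At the floor P = 73.4, quantity demanded = (92.9 − 73.4)/0.04 = 487.5.
Sellers' marginal cost at Q' = 487.5: 8 + 0.07·487.5 = 42.125.
ΔQ = 771.8182 − 487.5 = 284.3182; wedge = 73.4 − 42.125 = 31.275.
DWL = ½ × 284.3182 × 31.275 = 4446.03.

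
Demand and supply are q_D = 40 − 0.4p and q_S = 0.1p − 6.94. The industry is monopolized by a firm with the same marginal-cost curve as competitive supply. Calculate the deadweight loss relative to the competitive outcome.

1.04

In inverse form: demand p = 100 − 2.5q, supply p = 69.4 + 10q.
Competitive equilibrium: 100 − 2.5q = 69.4 + 10q → q* = 2.448, p* = 93.88.
Marginal revenue: MR = 100 − 5q. Set MR = MC: 100 − 5q = 69.4 + 10q → q_m = 2.04.
Price p_m = 100 − 2.5·2.04 = 94.9; MC(q_m) = 69.4 + 10·2.04 = 89.8.
Competitive q* = 2.448, so Δq = 0.408; wedge = 94.9 − 89.8 = 5.1.
Welfare loss = ½ × 0.408 × 5.1 = 1.04.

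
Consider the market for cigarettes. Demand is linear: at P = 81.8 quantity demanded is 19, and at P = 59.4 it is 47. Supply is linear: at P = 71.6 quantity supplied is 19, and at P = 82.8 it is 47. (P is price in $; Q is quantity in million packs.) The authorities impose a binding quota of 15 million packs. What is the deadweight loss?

$93.75 million

Demand slope = (59.4 − 81.8)/(47 − 19) = −0.8, so P = 97 − 0.8Q.
Supply slope = (82.8 − 71.6)/(47 − 19) = 0.4, so P = 64 + 0.4Q.
Competitive equilibrium: 97 − 0.8Q = 64 + 0.4Q → Q* = 27.5, P* = 75.
At Q = 15: demand price = 97 − 0.8·15 = 85; supply price = 64 + 0.4·15 = 70.
ΔQ = 27.5 − 15 = 12.5; wedge = 85 − 70 = 15.
DWL = ½ × 12.5 × 15 = $93.75 million.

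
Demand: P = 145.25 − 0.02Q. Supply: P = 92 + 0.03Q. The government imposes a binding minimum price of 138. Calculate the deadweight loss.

Competitive equilibrium: 145.25 − 0.02Q = 92 + 0.03Q → Q* = 1065, P* = 123.95.
At the floor P = 138, quantity demanded = (145.25 − 138)/0.02 = 362.5.
Sellers' marginal cost at Q' = 362.5: 92 + 0.03·362.5 = 102.875.
ΔQ = 1065 − 362.5 = 702.5; wedge = 138 − 102.875 = 35.125.
Deadweight loss = ½ × 702.5 × 35.125 = 12337.66.

12337.66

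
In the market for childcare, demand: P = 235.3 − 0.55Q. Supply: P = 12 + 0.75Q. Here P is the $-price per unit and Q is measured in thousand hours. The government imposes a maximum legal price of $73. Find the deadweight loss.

$5316.12 thousand

Competitive equilibrium: 235.3 − 0.55Q = 12 + 0.75Q → Q* = 171.76923, P* = 140.82692.
At the ceiling P = 73, quantity supplied = (73 − 12)/0.75 = 81.33333.
Willingness to pay at Q' = 81.33333: 235.3 − 0.55·81.33333 = 190.56667.
ΔQ = 171.76923 − 81.33333 = 90.4359; wedge = 190.56667 − 73 = 117.56667.
The triangle = ½ × 90.4359 × 117.56667 = $5316.12 thousand.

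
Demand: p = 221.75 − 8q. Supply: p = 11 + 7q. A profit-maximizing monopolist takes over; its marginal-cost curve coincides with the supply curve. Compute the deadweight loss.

Competitive equilibrium: 221.75 − 8q = 11 + 7q → q* = 14.05, p* = 109.35.
Marginal revenue: MR = 221.75 − 16q. Set MR = MC: 221.75 − 16q = 11 + 7q → q_m = 9.163.
Price p_m = 221.75 − 8·9.163 = 148.446; MC(q_m) = 11 + 7·9.163 = 75.141.
Competitive q* = 14.05, so Δq = 4.887; wedge = 148.446 − 75.141 = 73.305.
DWL = ½ × 4.887 × 73.305 = 179.12.

179.12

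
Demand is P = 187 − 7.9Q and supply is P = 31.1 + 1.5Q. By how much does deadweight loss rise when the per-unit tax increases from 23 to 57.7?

148.95

Competitive equilibrium: 187 − 7.9Q = 31.1 + 1.5Q → Q* = 16.5851, P* = 55.9777.
For a per-unit tax t: ΔQ = t/9.4, so DWL = ½·t·(t/9.4) = t²/18.8.
At t = 23: DWL = 28.138. At t = 57.7: DWL = 177.09.
Increase = 177.09 − 28.138 = 148.95.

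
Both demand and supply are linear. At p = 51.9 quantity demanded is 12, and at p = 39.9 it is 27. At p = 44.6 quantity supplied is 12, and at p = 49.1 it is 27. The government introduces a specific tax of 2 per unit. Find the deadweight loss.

Demand slope = (39.9 − 51.9)/(27 − 12) = −0.8, so p = 61.5 − 0.8q.
Supply slope = (49.1 − 44.6)/(27 − 12) = 0.3, so p = 41 + 0.3q.
Competitive equilibrium: 61.5 − 0.8q = 41 + 0.3q → q* = 18.6364, p* = 46.5909.
With the tax, the buyer price exceeds the seller price by 2: (61.5 − 0.8q) − (41 + 0.3q) = 2 → q' = 16.8182.
Δq = 18.6364 − 16.8182 = 1.8182; the wedge equals the tax, 2.
The triangle = ½ × 1.8182 × 2 = 1.82.

1.82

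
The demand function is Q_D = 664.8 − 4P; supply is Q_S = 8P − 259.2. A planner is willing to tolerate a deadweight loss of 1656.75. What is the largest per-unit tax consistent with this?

35.25

In inverse form: demand P = 166.2 − 0.25Q, supply P = 32.4 + 0.125Q.
Competitive equilibrium: 166.2 − 0.25Q = 32.4 + 0.125Q → Q* = 356.8, P* = 77.
A tax t gives ΔQ = t/0.375 and wedge t, so DWL = t²/0.75.
t²/0.75 = 1656.75 → t² = 1242.5625 → t = 35.25.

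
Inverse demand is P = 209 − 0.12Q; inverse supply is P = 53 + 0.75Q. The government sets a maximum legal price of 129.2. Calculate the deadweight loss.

Competitive equilibrium: 209 − 0.12Q = 53 + 0.75Q → Q* = 179.3103, P* = 187.4828.
At the ceiling P = 129.2, quantity supplied = (129.2 − 53)/0.75 = 101.6.
Willingness to pay at Q' = 101.6: 209 − 0.12·101.6 = 196.808.
ΔQ = 179.3103 − 101.6 = 77.7103; wedge = 196.808 − 129.2 = 67.608.
The triangle = ½ × 77.7103 × 67.608 = 2626.92.

2626.92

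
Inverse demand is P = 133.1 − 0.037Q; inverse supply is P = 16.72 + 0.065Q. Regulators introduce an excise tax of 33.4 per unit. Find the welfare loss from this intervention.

5468.43

Competitive equilibrium: 133.1 − 0.037Q = 16.72 + 0.065Q → Q* = 1140.9804, P* = 90.8837.
With the tax, the buyer price exceeds the seller price by 33.4: (133.1 − 0.037Q) − (16.72 + 0.065Q) = 33.4 → Q' = 813.5294.
ΔQ = 1140.9804 − 813.5294 = 327.451; the wedge equals the tax, 33.4.
Deadweight loss = ½ × 327.451 × 33.4 = 5468.43.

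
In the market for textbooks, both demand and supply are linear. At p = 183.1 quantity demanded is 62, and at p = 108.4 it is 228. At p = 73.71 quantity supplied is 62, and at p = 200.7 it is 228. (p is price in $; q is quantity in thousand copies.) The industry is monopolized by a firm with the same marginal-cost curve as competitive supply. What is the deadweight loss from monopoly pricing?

Demand slope = (108.4 − 183.1)/(228 − 62) = −0.45, so p = 211 − 0.45q.
Supply slope = (200.7 − 73.71)/(228 − 62) = 0.765, so p = 26.28 + 0.765q.
Competitive equilibrium: 211 − 0.45q = 26.28 + 0.765q → q* = 152.03292, p* = 142.58519.
Marginal revenue: MR = 211 − 0.9q. Set MR = MC: 211 − 0.9q = 26.28 + 0.765q → q_m = 110.94294.
Price p_m = 211 − 0.45·110.94294 = 161.07568; MC(q_m) = 26.28 + 0.765·110.94294 = 111.15135.
Competitive q* = 152.03292, so Δq = 41.08998; wedge = 161.07568 − 111.15135 = 49.92433.
Welfare loss = ½ × 41.08998 × 49.92433 = $1025.69 thousand.

$1025.69 thousand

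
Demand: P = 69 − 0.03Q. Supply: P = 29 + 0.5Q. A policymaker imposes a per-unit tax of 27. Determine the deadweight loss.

687.74

Competitive equilibrium: 69 − 0.03Q = 29 + 0.5Q → Q* = 75.4717, P* = 66.7358.
With the tax, the buyer price exceeds the seller price by 27: (69 − 0.03Q) − (29 + 0.5Q) = 27 → Q' = 24.5283.
ΔQ = 75.4717 − 24.5283 = 50.9434; the wedge equals the tax, 27.
Deadweight loss = ½ × 50.9434 × 27 = 687.74.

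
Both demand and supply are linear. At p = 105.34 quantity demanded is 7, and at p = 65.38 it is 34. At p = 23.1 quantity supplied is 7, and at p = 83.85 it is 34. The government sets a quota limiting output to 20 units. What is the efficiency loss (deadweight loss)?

Demand slope = (65.38 − 105.34)/(34 − 7) = −1.48, so p = 115.7 − 1.48q.
Supply slope = (83.85 − 23.1)/(34 − 7) = 2.25, so p = 7.35 + 2.25q.
Competitive equilibrium: 115.7 − 1.48q = 7.35 + 2.25q → q* = 29.0483, p* = 72.7086.
At q = 20: demand price = 115.7 − 1.48·20 = 86.1; supply price = 7.35 + 2.25·20 = 52.35.
Δq = 29.0483 − 20 = 9.0483; wedge = 86.1 − 52.35 = 33.75.
DWL = ½ × 9.0483 × 33.75 = 152.69.

152.69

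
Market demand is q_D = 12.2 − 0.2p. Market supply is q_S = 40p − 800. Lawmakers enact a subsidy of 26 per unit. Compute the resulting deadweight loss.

In inverse form: demand p = 61 − 5q, supply p = 20 + 0.025q.
Competitive equilibrium: 61 − 5q = 20 + 0.025q → q* = 8.1592, p* = 20.204.
The subsidy lowers effective supply by 26: p = 0.025q − 6.
New quantity: 61 − 5q = 0.025q − 6 → q' = 13.3333.
Overproduction Δq = 13.3333 − 8.1592 = 5.1741; wedge = subsidy = 26.
DWL = ½ × 5.1741 × 26 = 67.26.

67.26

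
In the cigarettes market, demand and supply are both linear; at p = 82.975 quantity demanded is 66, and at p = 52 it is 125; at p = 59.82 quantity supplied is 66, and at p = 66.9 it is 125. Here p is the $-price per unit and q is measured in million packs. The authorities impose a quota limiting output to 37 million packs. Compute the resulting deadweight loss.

Demand slope = (52 − 82.975)/(125 − 66) = −0.525, so p = 117.625 − 0.525q.
Supply slope = (66.9 − 59.82)/(125 − 66) = 0.12, so p = 51.9 + 0.12q.
Competitive equilibrium: 117.625 − 0.525q = 51.9 + 0.12q → q* = 101.8992, p* = 64.1279.
At q = 37: demand price = 117.625 − 0.525·37 = 98.2; supply price = 51.9 + 0.12·37 = 56.34.
Δq = 101.8992 − 37 = 64.8992; wedge = 98.2 − 56.34 = 41.86.
The triangle = ½ × 64.8992 × 41.86 = $1358.34 million.

$1358.34 million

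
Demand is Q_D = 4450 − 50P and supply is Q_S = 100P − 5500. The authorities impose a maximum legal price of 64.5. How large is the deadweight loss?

In inverse form: demand P = 89 − 0.02Q, supply P = 55 + 0.01Q.
Competitive equilibrium: 89 − 0.02Q = 55 + 0.01Q → Q* = 1133.3333, P* = 66.3333.
At the ceiling P = 64.5, quantity supplied = (64.5 − 55)/0.01 = 950.
Willingness to pay at Q' = 950: 89 − 0.02·950 = 70.
ΔQ = 1133.3333 − 950 = 183.3333; wedge = 70 − 64.5 = 5.5.
The triangle = ½ × 183.3333 × 5.5 = 504.17.

504.17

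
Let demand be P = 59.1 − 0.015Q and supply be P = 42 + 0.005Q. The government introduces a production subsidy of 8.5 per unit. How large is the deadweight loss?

1806.25

Competitive equilibrium: 59.1 − 0.015Q = 42 + 0.005Q → Q* = 855, P* = 46.275.
The subsidy lowers effective supply by 8.5: P = 33.5 + 0.005Q.
New quantity: 59.1 − 0.015Q = 33.5 + 0.005Q → Q' = 1280.
Overproduction ΔQ = 1280 − 855 = 425; wedge = subsidy = 8.5.
DWL = ½ × 425 × 8.5 = 1806.25.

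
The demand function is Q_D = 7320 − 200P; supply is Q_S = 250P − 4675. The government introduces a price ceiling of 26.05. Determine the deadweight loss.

103.13

In inverse form: demand P = 36.6 − 0.005Q, supply P = 18.7 + 0.004Q.
Competitive equilibrium: 36.6 − 0.005Q = 18.7 + 0.004Q → Q* = 1988.8889, P* = 26.6556.
At the ceiling P = 26.05, quantity supplied = (26.05 − 18.7)/0.004 = 1837.5.
Willingness to pay at Q' = 1837.5: 36.6 − 0.005·1837.5 = 27.4125.
ΔQ = 1988.8889 − 1837.5 = 151.3889; wedge = 27.4125 − 26.05 = 1.3625.
The triangle = ½ × 151.3889 × 1.3625 = 103.13.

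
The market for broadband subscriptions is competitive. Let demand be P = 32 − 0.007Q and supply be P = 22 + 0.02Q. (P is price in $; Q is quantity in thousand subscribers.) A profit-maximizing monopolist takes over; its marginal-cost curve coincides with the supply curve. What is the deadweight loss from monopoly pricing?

Competitive equilibrium: 32 − 0.007Q = 22 + 0.02Q → Q* = 370.37037, P* = 29.40741.
Marginal revenue: MR = 32 − 0.014Q. Set MR = MC: 32 − 0.014Q = 22 + 0.02Q → Q_m = 294.11765.
Price P_m = 32 − 0.007·294.11765 = 29.94118; MC(Q_m) = 22 + 0.02·294.11765 = 27.88235.
Competitive Q* = 370.37037, so ΔQ = 76.25272; wedge = 29.94118 − 27.88235 = 2.05883.
DWL = ½ × 76.25272 × 2.05883 = $78.50 thousand.

$78.50 thousand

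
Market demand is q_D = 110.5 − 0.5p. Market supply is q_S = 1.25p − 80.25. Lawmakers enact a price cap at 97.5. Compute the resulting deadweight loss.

In inverse form: demand p = 221 − 2q, supply p = 64.2 + 0.8q.
Competitive equilibrium: 221 − 2q = 64.2 + 0.8q → q* = 56, p* = 109.
At the ceiling p = 97.5, quantity supplied = (97.5 − 64.2)/0.8 = 41.625.
Willingness to pay at q' = 41.625: 221 − 2·41.625 = 137.75.
Δq = 56 − 41.625 = 14.375; wedge = 137.75 − 97.5 = 40.25.
Welfare loss = ½ × 14.375 × 40.25 = 289.30.

289.30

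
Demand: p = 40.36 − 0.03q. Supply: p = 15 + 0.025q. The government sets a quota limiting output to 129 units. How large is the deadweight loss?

3032.82

Competitive equilibrium: 40.36 − 0.03q = 15 + 0.025q → q* = 461.0909, p* = 26.5273.
At q = 129: demand price = 40.36 − 0.03·129 = 36.49; supply price = 15 + 0.025·129 = 18.225.
Δq = 461.0909 − 129 = 332.0909; wedge = 36.49 − 18.225 = 18.265.
Welfare loss = ½ × 332.0909 × 18.265 = 3032.82.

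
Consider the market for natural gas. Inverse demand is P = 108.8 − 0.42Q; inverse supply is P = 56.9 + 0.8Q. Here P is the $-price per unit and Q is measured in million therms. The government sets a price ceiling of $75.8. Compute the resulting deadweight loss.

Competitive equilibrium: 108.8 − 0.42Q = 56.9 + 0.8Q → Q* = 42.541, P* = 90.9328.
At the ceiling P = 75.8, quantity supplied = (75.8 − 56.9)/0.8 = 23.625.
Willingness to pay at Q' = 23.625: 108.8 − 0.42·23.625 = 98.8775.
ΔQ = 42.541 − 23.625 = 18.916; wedge = 98.8775 − 75.8 = 23.0775.
Deadweight loss = ½ × 18.916 × 23.0775 = $218.27 million.

$218.27 million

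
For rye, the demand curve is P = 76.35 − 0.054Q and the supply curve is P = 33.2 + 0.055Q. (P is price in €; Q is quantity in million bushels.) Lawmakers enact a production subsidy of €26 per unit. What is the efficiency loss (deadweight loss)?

Competitive equilibrium: 76.35 − 0.054Q = 33.2 + 0.055Q → Q* = 395.8716, P* = 54.9729.
The subsidy lowers effective supply by 26: P = 7.2 + 0.055Q.
New quantity: 76.35 − 0.054Q = 7.2 + 0.055Q → Q' = 634.4037.
Overproduction ΔQ = 634.4037 − 395.8716 = 238.5321; wedge = subsidy = 26.
Deadweight loss = ½ × 238.5321 × 26 = €3100.92 million.

€3100.92 million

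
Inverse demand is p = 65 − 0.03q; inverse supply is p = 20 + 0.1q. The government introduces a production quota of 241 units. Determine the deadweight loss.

718.73

Competitive equilibrium: 65 − 0.03q = 20 + 0.1q → q* = 346.1538, p* = 54.6154.
At q = 241: demand price = 65 − 0.03·241 = 57.77; supply price = 20 + 0.1·241 = 44.1.
Δq = 346.1538 − 241 = 105.1538; wedge = 57.77 − 44.1 = 13.67.
Welfare loss = ½ × 105.1538 × 13.67 = 718.73.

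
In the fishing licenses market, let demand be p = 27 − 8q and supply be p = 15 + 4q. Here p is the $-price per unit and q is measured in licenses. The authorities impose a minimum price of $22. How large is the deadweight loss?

$0.84

Competitive equilibrium: 27 − 8q = 15 + 4q → q* = 1, p* = 19.
At the floor p = 22, quantity demanded = (27 − 22)/8 = 0.625.
Sellers' marginal cost at q' = 0.625: 15 + 4·0.625 = 17.5.
Δq = 1 − 0.625 = 0.375; wedge = 22 − 17.5 = 4.5.
Welfare loss = ½ × 0.375 × 4.5 = $0.84.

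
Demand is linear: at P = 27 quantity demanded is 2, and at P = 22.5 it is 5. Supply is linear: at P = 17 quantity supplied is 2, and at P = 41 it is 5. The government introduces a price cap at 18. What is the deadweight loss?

4.09

Demand slope = (22.5 − 27)/(5 − 2) = −1.5, so P = 30 − 1.5Q.
Supply slope = (41 − 17)/(5 − 2) = 8, so P = 1 + 8Q.
Competitive equilibrium: 30 − 1.5Q = 1 + 8Q → Q* = 3.0526, P* = 25.4211.
At the ceiling P = 18, quantity supplied = (18 − 1)/8 = 2.125.
Willingness to pay at Q' = 2.125: 30 − 1.5·2.125 = 26.8125.
ΔQ = 3.0526 − 2.125 = 0.9276; wedge = 26.8125 − 18 = 8.8125.
The triangle = ½ × 0.9276 × 8.8125 = 4.09.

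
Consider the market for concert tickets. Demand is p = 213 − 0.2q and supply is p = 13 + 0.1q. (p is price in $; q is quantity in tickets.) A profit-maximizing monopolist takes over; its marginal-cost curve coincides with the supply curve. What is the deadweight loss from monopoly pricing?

Competitive equilibrium: 213 − 0.2q = 13 + 0.1q → q* = 666.6667, p* = 79.6667.
Marginal revenue: MR = 213 − 0.4q. Set MR = MC: 213 − 0.4q = 13 + 0.1q → q_m = 400.
Price p_m = 213 − 0.2·400 = 133; MC(q_m) = 13 + 0.1·400 = 53.
Competitive q* = 666.6667, so Δq = 266.6667; wedge = 133 − 53 = 80.
The triangle = ½ × 266.6667 × 80 = $10666.67.

$10666.67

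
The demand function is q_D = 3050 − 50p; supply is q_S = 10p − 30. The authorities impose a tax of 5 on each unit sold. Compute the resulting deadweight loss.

104.17

In inverse form: demand p = 61 − 0.02q, supply p = 3 + 0.1q.
Competitive equilibrium: 61 − 0.02q = 3 + 0.1q → q* = 483.3333, p* = 51.3333.
With the tax, the buyer price exceeds the seller price by 5: (61 − 0.02q) − (3 + 0.1q) = 5 → q' = 441.6667.
Δq = 483.3333 − 441.6667 = 41.6666; the wedge equals the tax, 5.
DWL = ½ × 41.6666 × 5 = 104.17.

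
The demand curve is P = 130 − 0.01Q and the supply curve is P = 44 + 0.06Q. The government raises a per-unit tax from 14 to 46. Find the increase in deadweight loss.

13714.29

Competitive equilibrium: 130 − 0.01Q = 44 + 0.06Q → Q* = 1228.5714, P* = 117.7143.
For a per-unit tax t: ΔQ = t/0.07, so DWL = ½·t·(t/0.07) = t²/0.14.
At t = 14: DWL = 1400. At t = 46: DWL = 15114.286.
Increase = 15114.286 − 1400 = 13714.29.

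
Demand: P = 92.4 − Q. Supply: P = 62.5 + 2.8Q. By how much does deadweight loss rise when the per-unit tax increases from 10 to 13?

Competitive equilibrium: 92.4 − Q = 62.5 + 2.8Q → Q* = 7.8684, P* = 84.5316.
For a per-unit tax t: ΔQ = t/3.8, so DWL = ½·t·(t/3.8) = t²/7.6.
At t = 10: DWL = 13.158. At t = 13: DWL = 22.237.
Increase = 22.237 − 13.158 = 9.08.

9.08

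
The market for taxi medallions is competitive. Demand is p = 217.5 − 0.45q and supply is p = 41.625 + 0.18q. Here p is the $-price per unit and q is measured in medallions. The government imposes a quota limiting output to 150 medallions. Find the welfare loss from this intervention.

Competitive equilibrium: 217.5 − 0.45q = 41.625 + 0.18q → q* = 279.1667, p* = 91.875.
At q = 150: demand price = 217.5 − 0.45·150 = 150; supply price = 41.625 + 0.18·150 = 68.625.
Δq = 279.1667 − 150 = 129.1667; wedge = 150 − 68.625 = 81.375.
Deadweight loss = ½ × 129.1667 × 81.375 = $5255.47.

$5255.47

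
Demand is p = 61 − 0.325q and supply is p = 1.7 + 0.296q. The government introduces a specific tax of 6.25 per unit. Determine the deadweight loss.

Competitive equilibrium: 61 − 0.325q = 1.7 + 0.296q → q* = 95.4911, p* = 29.9654.
With the tax, the buyer price exceeds the seller price by 6.25: (61 − 0.325q) − (1.7 + 0.296q) = 6.25 → q' = 85.4267.
Δq = 95.4911 − 85.4267 = 10.0644; the wedge equals the tax, 6.25.
Deadweight loss = ½ × 10.0644 × 6.25 = 31.45.

31.45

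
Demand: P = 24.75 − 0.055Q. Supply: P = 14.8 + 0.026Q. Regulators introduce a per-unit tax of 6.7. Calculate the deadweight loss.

277.10

Competitive equilibrium: 24.75 − 0.055Q = 14.8 + 0.026Q → Q* = 122.8395, P* = 17.9938.
With the tax, the buyer price exceeds the seller price by 6.7: (24.75 − 0.055Q) − (14.8 + 0.026Q) = 6.7 → Q' = 40.1235.
ΔQ = 122.8395 − 40.1235 = 82.716; the wedge equals the tax, 6.7.
DWL = ½ × 82.716 × 6.7 = 277.10.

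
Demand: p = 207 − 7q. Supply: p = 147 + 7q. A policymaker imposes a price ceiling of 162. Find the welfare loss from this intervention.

32.14

Competitive equilibrium: 207 − 7q = 147 + 7q → q* = 4.2857, p* = 177.
At the ceiling p = 162, quantity supplied = (162 − 147)/7 = 2.1429.
Willingness to pay at q' = 2.1429: 207 − 7·2.1429 = 191.9997.
Δq = 4.2857 − 2.1429 = 2.1428; wedge = 191.9997 − 162 = 29.9997.
DWL = ½ × 2.1428 × 29.9997 = 32.14.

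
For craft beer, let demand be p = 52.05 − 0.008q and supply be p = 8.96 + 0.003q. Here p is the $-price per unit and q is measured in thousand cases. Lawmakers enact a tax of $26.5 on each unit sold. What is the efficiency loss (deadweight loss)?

$31920.45 thousand

Competitive equilibrium: 52.05 − 0.008q = 8.96 + 0.003q → q* = 3917.2727, p* = 20.7118.
With the tax, the buyer price exceeds the seller price by 26.5: (52.05 − 0.008q) − (8.96 + 0.003q) = 26.5 → q' = 1508.1818.
Δq = 3917.2727 − 1508.1818 = 2409.0909; the wedge equals the tax, 26.5.
Welfare loss = ½ × 2409.0909 × 26.5 = $31920.45 thousand.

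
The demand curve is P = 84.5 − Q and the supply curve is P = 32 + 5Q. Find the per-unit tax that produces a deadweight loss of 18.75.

Competitive equilibrium: 84.5 − Q = 32 + 5Q → Q* = 8.75, P* = 75.75.
A tax t gives ΔQ = t/6 and wedge t, so DWL = t²/12.
t²/12 = 18.75 → t² = 225 → t = 15.

15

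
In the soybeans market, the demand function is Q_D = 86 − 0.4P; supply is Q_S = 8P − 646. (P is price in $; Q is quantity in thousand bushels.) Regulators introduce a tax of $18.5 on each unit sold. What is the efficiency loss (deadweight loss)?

$65.19 thousand

In inverse form: demand P = 215 − 2.5Q, supply P = 80.75 + 0.125Q.
Competitive equilibrium: 215 − 2.5Q = 80.75 + 0.125Q → Q* = 51.1429, P* = 87.1429.
With the tax, the buyer price exceeds the seller price by 18.5: (215 − 2.5Q) − (80.75 + 0.125Q) = 18.5 → Q' = 44.0952.
ΔQ = 51.1429 − 44.0952 = 7.0477; the wedge equals the tax, 18.5.
The triangle = ½ × 7.0477 × 18.5 = $65.19 thousand.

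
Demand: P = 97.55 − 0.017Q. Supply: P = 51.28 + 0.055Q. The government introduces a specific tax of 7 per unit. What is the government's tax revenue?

Competitive equilibrium: 97.55 − 0.017Q = 51.28 + 0.055Q → Q* = 642.6389, P* = 86.6251.
With the tax, the buyer price exceeds the seller price by 7: (97.55 − 0.017Q) − (51.28 + 0.055Q) = 7 → Q' = 545.4167.
Tax revenue = 7 × 545.4167 = 3817.92.

3817.92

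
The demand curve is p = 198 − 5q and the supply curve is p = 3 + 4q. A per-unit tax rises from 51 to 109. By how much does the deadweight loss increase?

Competitive equilibrium: 198 − 5q = 3 + 4q → q* = 21.6667, p* = 89.6667.
For a per-unit tax t: Δq = t/9, so DWL = ½·t·(t/9) = t²/18.
At t = 51: DWL = 144.5. At t = 109: DWL = 660.056.
Increase = 660.056 − 144.5 = 515.56.

515.56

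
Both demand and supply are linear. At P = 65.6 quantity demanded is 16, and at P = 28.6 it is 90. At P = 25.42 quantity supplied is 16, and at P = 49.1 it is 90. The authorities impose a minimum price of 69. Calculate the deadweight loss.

Demand slope = (28.6 − 65.6)/(90 − 16) = −0.5, so P = 73.6 − 0.5Q.
Supply slope = (49.1 − 25.42)/(90 − 16) = 0.32, so P = 20.3 + 0.32Q.
Competitive equilibrium: 73.6 − 0.5Q = 20.3 + 0.32Q → Q* = 65, P* = 41.1.
At the floor P = 69, quantity demanded = (73.6 − 69)/0.5 = 9.2.
Sellers' marginal cost at Q' = 9.2: 20.3 + 0.32·9.2 = 23.244.
ΔQ = 65 − 9.2 = 55.8; wedge = 69 − 23.244 = 45.756.
Welfare loss = ½ × 55.8 × 45.756 = 1276.59.

1276.59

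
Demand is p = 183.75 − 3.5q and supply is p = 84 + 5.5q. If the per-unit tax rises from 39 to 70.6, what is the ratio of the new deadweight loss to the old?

Competitive equilibrium: 183.75 − 3.5q = 84 + 5.5q → q* = 11.0833, p* = 144.9583.
For a per-unit tax t: Δq = t/9, so DWL = ½·t·(t/9) = t²/18.
At t = 39: DWL = 84.5. At t = 70.6: DWL = 276.909.
Ratio = (70.6/39)² = 3.277.

3.277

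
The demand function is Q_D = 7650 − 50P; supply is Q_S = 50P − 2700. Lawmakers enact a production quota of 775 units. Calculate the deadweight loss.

57800

In inverse form: demand P = 153 − 0.02Q, supply P = 54 + 0.02Q.
Competitive equilibrium: 153 − 0.02Q = 54 + 0.02Q → Q* = 2475, P* = 103.5.
At Q = 775: demand price = 153 − 0.02·775 = 137.5; supply price = 54 + 0.02·775 = 69.5.
ΔQ = 2475 − 775 = 1700; wedge = 137.5 − 69.5 = 68.
Deadweight loss = ½ × 1700 × 68 = 57800.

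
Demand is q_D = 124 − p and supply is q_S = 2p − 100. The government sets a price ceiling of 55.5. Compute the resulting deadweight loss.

1102.08

In inverse form: demand p = 124 − q, supply p = 50 + 0.5q.
Competitive equilibrium: 124 − q = 50 + 0.5q → q* = 49.3333, p* = 74.6667.
At the ceiling p = 55.5, quantity supplied = (55.5 − 50)/0.5 = 11.
Willingness to pay at q' = 11: 124 − 1·11 = 113.
Δq = 49.3333 − 11 = 38.3333; wedge = 113 − 55.5 = 57.5.
Welfare loss = ½ × 38.3333 × 57.5 = 1102.08.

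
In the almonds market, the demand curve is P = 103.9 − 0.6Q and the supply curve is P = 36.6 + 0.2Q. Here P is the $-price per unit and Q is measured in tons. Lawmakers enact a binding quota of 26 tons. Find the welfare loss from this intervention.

$1351.41

Competitive equilibrium: 103.9 − 0.6Q = 36.6 + 0.2Q → Q* = 84.125, P* = 53.425.
At Q = 26: demand price = 103.9 − 0.6·26 = 88.3; supply price = 36.6 + 0.2·26 = 41.8.
ΔQ = 84.125 − 26 = 58.125; wedge = 88.3 − 41.8 = 46.5.
Deadweight loss = ½ × 58.125 × 46.5 = $1351.41.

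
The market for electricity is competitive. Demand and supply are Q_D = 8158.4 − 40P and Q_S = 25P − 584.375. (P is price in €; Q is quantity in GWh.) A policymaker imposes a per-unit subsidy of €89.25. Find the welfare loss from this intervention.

€61273.56

In inverse form: demand P = 203.96 − 0.025Q, supply P = 23.375 + 0.04Q.
Competitive equilibrium: 203.96 − 0.025Q = 23.375 + 0.04Q → Q* = 2778.2308, P* = 134.5042.
The subsidy lowers effective supply by 89.25: P = 0.04Q − 65.875.
New quantity: 203.96 − 0.025Q = 0.04Q − 65.875 → Q' = 4151.3077.
Overproduction ΔQ = 4151.3077 − 2778.2308 = 1373.0769; wedge = subsidy = 89.25.
The triangle = ½ × 1373.0769 × 89.25 = €61273.56.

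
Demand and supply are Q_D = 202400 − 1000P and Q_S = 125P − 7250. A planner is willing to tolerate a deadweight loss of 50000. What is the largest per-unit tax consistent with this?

30

In inverse form: demand P = 202.4 − 0.001Q, supply P = 58 + 0.008Q.
Competitive equilibrium: 202.4 − 0.001Q = 58 + 0.008Q → Q* = 16044.4444, P* = 186.3556.
A tax t gives ΔQ = t/0.009 and wedge t, so DWL = t²/0.018.
t²/0.018 = 50000 → t² = 900 → t = 30.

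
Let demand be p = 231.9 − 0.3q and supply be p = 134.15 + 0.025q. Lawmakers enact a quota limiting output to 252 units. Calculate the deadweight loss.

Competitive equilibrium: 231.9 − 0.3q = 134.15 + 0.025q → q* = 300.7692, p* = 141.6692.
At q = 252: demand price = 231.9 − 0.3·252 = 156.3; supply price = 134.15 + 0.025·252 = 140.45.
Δq = 300.7692 − 252 = 48.7692; wedge = 156.3 − 140.45 = 15.85.
DWL = ½ × 48.7692 × 15.85 = 386.50.

386.50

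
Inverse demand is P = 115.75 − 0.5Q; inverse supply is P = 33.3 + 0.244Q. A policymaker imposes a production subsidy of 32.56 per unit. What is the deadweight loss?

712.47

Competitive equilibrium: 115.75 − 0.5Q = 33.3 + 0.244Q → Q* = 110.8199, P* = 60.3401.
The subsidy lowers effective supply by 32.56: P = 0.74 + 0.244Q.
New quantity: 115.75 − 0.5Q = 0.74 + 0.244Q → Q' = 154.5833.
Overproduction ΔQ = 154.5833 − 110.8199 = 43.7634; wedge = subsidy = 32.56.
Welfare loss = ½ × 43.7634 × 32.56 = 712.47.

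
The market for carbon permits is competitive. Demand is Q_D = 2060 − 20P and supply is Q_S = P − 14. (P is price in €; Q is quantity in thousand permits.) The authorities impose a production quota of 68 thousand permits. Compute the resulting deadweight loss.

In inverse form: demand P = 103 − 0.05Q, supply P = 14 + Q.
Competitive equilibrium: 103 − 0.05Q = 14 + Q → Q* = 84.7619, P* = 98.7619.
At Q = 68: demand price = 103 − 0.05·68 = 99.6; supply price = 14 + 1·68 = 82.
ΔQ = 84.7619 − 68 = 16.7619; wedge = 99.6 − 82 = 17.6.
Deadweight loss = ½ × 16.7619 × 17.6 = €147.50 thousand.

€147.50 thousand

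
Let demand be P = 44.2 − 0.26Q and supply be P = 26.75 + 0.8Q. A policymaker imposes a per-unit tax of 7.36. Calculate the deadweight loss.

25.55

Competitive equilibrium: 44.2 − 0.26Q = 26.75 + 0.8Q → Q* = 16.4623, P* = 39.9198.
With the tax, the buyer price exceeds the seller price by 7.36: (44.2 − 0.26Q) − (26.75 + 0.8Q) = 7.36 → Q' = 9.5189.
ΔQ = 16.4623 − 9.5189 = 6.9434; the wedge equals the tax, 7.36.
Deadweight loss = ½ × 6.9434 × 7.36 = 25.55.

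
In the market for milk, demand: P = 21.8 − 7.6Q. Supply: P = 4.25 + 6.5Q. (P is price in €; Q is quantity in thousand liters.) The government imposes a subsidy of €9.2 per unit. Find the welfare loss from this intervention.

€3 thousand

Competitive equilibrium: 21.8 − 7.6Q = 4.25 + 6.5Q → Q* = 1.2447, P* = 12.3404.
The subsidy lowers effective supply by 9.2: P = 6.5Q − 4.95.
New quantity: 21.8 − 7.6Q = 6.5Q − 4.95 → Q' = 1.8972.
Overproduction ΔQ = 1.8972 − 1.2447 = 0.6525; wedge = subsidy = 9.2.
Deadweight loss = ½ × 0.6525 × 9.2 = €3 thousand.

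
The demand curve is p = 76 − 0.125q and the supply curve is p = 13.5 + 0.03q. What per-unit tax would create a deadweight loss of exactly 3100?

Competitive equilibrium: 76 − 0.125q = 13.5 + 0.03q → q* = 403.2258, p* = 25.5968.
A tax t gives Δq = t/0.155 and wedge t, so DWL = t²/0.31.
t²/0.31 = 3100 → t² = 961 → t = 31.

31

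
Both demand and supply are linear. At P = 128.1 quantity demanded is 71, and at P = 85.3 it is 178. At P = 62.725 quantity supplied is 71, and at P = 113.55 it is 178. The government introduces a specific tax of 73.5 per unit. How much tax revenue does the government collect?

Demand slope = (85.3 − 128.1)/(178 − 71) = −0.4, so P = 156.5 − 0.4Q.
Supply slope = (113.55 − 62.725)/(178 − 71) = 0.475, so P = 29 + 0.475Q.
Competitive equilibrium: 156.5 − 0.4Q = 29 + 0.475Q → Q* = 145.7143, P* = 98.2143.
With the tax, the buyer price exceeds the seller price by 73.5: (156.5 − 0.4Q) − (29 + 0.475Q) = 73.5 → Q' = 61.7143.
Tax revenue = 73.5 × 61.7143 = 4536.

4536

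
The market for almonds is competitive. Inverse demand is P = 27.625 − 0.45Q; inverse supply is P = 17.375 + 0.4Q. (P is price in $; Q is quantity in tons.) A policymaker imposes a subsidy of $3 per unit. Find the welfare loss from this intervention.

$5.29

Competitive equilibrium: 27.625 − 0.45Q = 17.375 + 0.4Q → Q* = 12.0588, P* = 22.1985.
The subsidy lowers effective supply by 3: P = 14.375 + 0.4Q.
New quantity: 27.625 − 0.45Q = 14.375 + 0.4Q → Q' = 15.5882.
Overproduction ΔQ = 15.5882 − 12.0588 = 3.5294; wedge = subsidy = 3.
Deadweight loss = ½ × 3.5294 × 3 = $5.29.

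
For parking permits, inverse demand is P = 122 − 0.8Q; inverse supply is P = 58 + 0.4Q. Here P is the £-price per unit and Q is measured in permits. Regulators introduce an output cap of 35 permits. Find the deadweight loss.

Competitive equilibrium: 122 − 0.8Q = 58 + 0.4Q → Q* = 53.3333, P* = 79.3333.
At Q = 35: demand price = 122 − 0.8·35 = 94; supply price = 58 + 0.4·35 = 72.
ΔQ = 53.3333 − 35 = 18.3333; wedge = 94 − 72 = 22.
The triangle = ½ × 18.3333 × 22 = £201.67.

£201.67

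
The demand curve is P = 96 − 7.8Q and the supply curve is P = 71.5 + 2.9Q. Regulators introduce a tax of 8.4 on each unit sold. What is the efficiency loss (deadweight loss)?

Competitive equilibrium: 96 − 7.8Q = 71.5 + 2.9Q → Q* = 2.2897, P* = 78.1402.
With the tax, the buyer price exceeds the seller price by 8.4: (96 − 7.8Q) − (71.5 + 2.9Q) = 8.4 → Q' = 1.5047.
ΔQ = 2.2897 − 1.5047 = 0.785; the wedge equals the tax, 8.4.
DWL = ½ × 0.785 × 8.4 = 3.30.

3.30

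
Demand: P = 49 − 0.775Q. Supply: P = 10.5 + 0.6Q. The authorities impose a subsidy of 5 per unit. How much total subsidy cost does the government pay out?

158.18

Competitive equilibrium: 49 − 0.775Q = 10.5 + 0.6Q → Q* = 28, P* = 27.3.
The subsidy lowers effective supply by 5: P = 5.5 + 0.6Q.
New quantity: 49 − 0.775Q = 5.5 + 0.6Q → Q' = 31.6364.
Total subsidy cost = 5 × 31.6364 = 158.18.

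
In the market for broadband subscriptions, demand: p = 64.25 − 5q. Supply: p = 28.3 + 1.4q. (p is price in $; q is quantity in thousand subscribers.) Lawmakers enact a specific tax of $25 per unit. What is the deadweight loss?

Competitive equilibrium: 64.25 − 5q = 28.3 + 1.4q → q* = 5.6172, p* = 36.1641.
With the tax, the buyer price exceeds the seller price by 25: (64.25 − 5q) − (28.3 + 1.4q) = 25 → q' = 1.7109.
Δq = 5.6172 − 1.7109 = 3.9063; the wedge equals the tax, 25.
Deadweight loss = ½ × 3.9063 × 25 = $48.83 thousand.

$48.83 thousand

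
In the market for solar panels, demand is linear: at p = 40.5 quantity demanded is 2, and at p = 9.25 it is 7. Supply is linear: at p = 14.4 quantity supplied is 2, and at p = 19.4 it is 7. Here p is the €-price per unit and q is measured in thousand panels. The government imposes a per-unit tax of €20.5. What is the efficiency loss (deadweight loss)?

Demand slope = (9.25 − 40.5)/(7 − 2) = −6.25, so p = 53 − 6.25q.
Supply slope = (19.4 − 14.4)/(7 − 2) = 1, so p = 12.4 + q.
Competitive equilibrium: 53 − 6.25q = 12.4 + q → q* = 5.6, p* = 18.
With the tax, the buyer price exceeds the seller price by 20.5: (53 − 6.25q) − (12.4 + q) = 20.5 → q' = 2.7724.
Δq = 5.6 − 2.7724 = 2.8276; the wedge equals the tax, 20.5.
The triangle = ½ × 2.8276 × 20.5 = €28.98 thousand.

€28.98 thousand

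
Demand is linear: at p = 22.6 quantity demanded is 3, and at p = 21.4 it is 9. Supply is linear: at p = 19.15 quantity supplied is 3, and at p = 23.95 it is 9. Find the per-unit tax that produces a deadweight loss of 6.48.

3.6

Demand slope = (21.4 − 22.6)/(9 − 3) = −0.2, so p = 23.2 − 0.2q.
Supply slope = (23.95 − 19.15)/(9 − 3) = 0.8, so p = 16.75 + 0.8q.
Competitive equilibrium: 23.2 − 0.2q = 16.75 + 0.8q → q* = 6.45, p* = 21.91.
A tax t gives Δq = t/1 and wedge t, so DWL = t²/2.
t²/2 = 6.48 → t² = 12.96 → t = 3.6.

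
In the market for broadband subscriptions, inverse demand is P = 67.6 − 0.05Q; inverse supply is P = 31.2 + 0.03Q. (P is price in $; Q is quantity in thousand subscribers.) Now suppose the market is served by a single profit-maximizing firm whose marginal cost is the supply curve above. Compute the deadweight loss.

$1225 thousand

Competitive equilibrium: 67.6 − 0.05Q = 31.2 + 0.03Q → Q* = 455, P* = 44.85.
Marginal revenue: MR = 67.6 − 0.1Q. Set MR = MC: 67.6 − 0.1Q = 31.2 + 0.03Q → Q_m = 280.
Price P_m = 67.6 − 0.05·280 = 53.6; MC(Q_m) = 31.2 + 0.03·280 = 39.6.
Competitive Q* = 455, so ΔQ = 175; wedge = 53.6 − 39.6 = 14.
The triangle = ½ × 175 × 14 = $1225 thousand.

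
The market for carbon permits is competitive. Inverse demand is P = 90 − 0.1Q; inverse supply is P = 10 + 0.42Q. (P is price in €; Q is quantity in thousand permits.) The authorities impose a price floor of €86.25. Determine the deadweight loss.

€3519.47 thousand

Competitive equilibrium: 90 − 0.1Q = 10 + 0.42Q → Q* = 153.8462, P* = 74.6154.
At the floor P = 86.25, quantity demanded = (90 − 86.25)/0.1 = 37.5.
Sellers' marginal cost at Q' = 37.5: 10 + 0.42·37.5 = 25.75.
ΔQ = 153.8462 − 37.5 = 116.3462; wedge = 86.25 − 25.75 = 60.5.
Welfare loss = ½ × 116.3462 × 60.5 = €3519.47 thousand.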